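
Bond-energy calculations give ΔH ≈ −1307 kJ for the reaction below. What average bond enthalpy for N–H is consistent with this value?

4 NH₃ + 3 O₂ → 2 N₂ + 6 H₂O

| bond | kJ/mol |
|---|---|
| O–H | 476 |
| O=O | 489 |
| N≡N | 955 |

Let D be the N–H bond energy.
Σ(broken) = 12×D + 3×489 = 1467 + 12D
Σ(formed) = 2×955 + 12×476 = 7622
ΔH = Σ(broken) − Σ(formed) = (1467 + 12D) − (7622) = −6155 + 12D
Setting this equal to −1307 kJ gives 12D = 4848, so D = 404 kJ/mol.

D(N–H) ≈ 404 kJ/mol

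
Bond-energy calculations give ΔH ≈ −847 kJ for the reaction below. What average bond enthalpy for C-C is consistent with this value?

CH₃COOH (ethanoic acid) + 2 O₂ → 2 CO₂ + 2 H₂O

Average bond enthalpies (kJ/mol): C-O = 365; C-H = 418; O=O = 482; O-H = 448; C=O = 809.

Let D be the C-C bond energy.
Σ(broken) = 1×D + 3×418 + 1×365 + 1×809 + 1×448 + 2×482 = 3840 + D
Σ(formed) = 4×809 + 4×448 = 5028
ΔH = Σ(broken) − Σ(formed) = (3840 + D) − (5028) = −1188 + D
Setting this equal to −847 kJ gives D = 341 kJ/mol.

D(C-C) ≈ 341 kJ/mol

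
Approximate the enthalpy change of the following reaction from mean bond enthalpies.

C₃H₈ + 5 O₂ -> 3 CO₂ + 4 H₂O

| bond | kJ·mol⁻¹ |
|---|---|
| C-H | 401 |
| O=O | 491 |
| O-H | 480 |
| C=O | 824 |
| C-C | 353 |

ΔH ≈ −2415 kJ

Bonds broken (reactants):
  C-C: 2 × 353 = 706
  C-H: 8 × 401 = 3208
  O=O: 5 × 491 = 2455
  Σ(broken) = 6369 kJ
Bonds formed (products):
  C=O: 6 × 824 = 4944
  O-H: 8 × 480 = 3840
  Σ(formed) = 8784 kJ
ΔH = Σ(broken) − Σ(formed) = 6369 − 8784 = −2415 kJ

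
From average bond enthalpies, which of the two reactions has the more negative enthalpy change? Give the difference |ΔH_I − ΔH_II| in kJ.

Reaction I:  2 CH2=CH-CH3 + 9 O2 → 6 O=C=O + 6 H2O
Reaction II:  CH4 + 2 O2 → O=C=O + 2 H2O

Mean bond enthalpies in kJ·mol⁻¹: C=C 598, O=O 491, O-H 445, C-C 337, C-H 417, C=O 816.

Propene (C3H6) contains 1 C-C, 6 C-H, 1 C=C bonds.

Reaction I:
  Bonds broken (reactants):
    C-C: 2 × 337 = 674
    C-H: 12 × 417 = 5004
    C=C: 2 × 598 = 1196
    O=O: 9 × 491 = 4419
    Σ(broken) = 11293 kJ
  Bonds formed (products):
    C=O: 12 × 816 = 9792
    O-H: 12 × 445 = 5340
    Σ(formed) = 15132 kJ
  ΔH_I = 11293 − 15132 = −3839 kJ
Reaction II:
  Bonds broken (reactants):
    C-H: 4 × 417 = 1668
    O=O: 2 × 491 = 982
    Σ(broken) = 2650 kJ
  Bonds formed (products):
    C=O: 2 × 816 = 1632
    O-H: 4 × 445 = 1780
    Σ(formed) = 3412 kJ
  ΔH_II = 2650 − 3412 = −762 kJ
ΔH_I − ΔH_II = −3077 kJ, so reaction I has the more negative ΔH; |ΔH_I − ΔH_II| = 3077 kJ.

Reaction I, by 3077 kJ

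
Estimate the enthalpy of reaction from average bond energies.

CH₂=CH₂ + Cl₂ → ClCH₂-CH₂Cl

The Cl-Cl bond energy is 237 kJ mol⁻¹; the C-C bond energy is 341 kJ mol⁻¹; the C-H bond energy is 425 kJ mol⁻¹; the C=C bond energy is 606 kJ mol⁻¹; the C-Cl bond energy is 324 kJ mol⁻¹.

ΔH ≈ −146 kJ

Bonds broken (reactants):
  C-H: 4 × 425 = 1700
  C=C: 1 × 606 = 606
  Cl-Cl: 1 × 237 = 237
  Σ(broken) = 2543 kJ
Bonds formed (products):
  C-C: 1 × 341 = 341
  C-Cl: 2 × 324 = 648
  C-H: 4 × 425 = 1700
  Σ(formed) = 2689 kJ
ΔH = Σ(broken) − Σ(formed) = 2543 − 2689 = −146 kJ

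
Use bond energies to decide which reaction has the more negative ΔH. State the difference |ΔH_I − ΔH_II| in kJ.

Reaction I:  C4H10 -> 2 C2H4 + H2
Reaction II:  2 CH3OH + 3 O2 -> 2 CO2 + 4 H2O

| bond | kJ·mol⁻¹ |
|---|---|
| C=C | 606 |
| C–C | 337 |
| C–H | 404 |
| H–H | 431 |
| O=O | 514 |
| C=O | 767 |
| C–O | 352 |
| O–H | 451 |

Reaction I:
  Bonds broken (reactants):
    C–C: 3 × 337 = 1011
    C–H: 10 × 404 = 4040
    Σ(broken) = 5051 kJ
  Bonds formed (products):
    C–H: 8 × 404 = 3232
    C=C: 2 × 606 = 1212
    H–H: 1 × 431 = 431
    Σ(formed) = 4875 kJ
  ΔH_I = 5051 − 4875 = +176 kJ
Reaction II:
  Bonds broken (reactants):
    C–H: 6 × 404 = 2424
    C–O: 2 × 352 = 704
    O–H: 2 × 451 = 902
    O=O: 3 × 514 = 1542
    Σ(broken) = 5572 kJ
  Bonds formed (products):
    C=O: 4 × 767 = 3068
    O–H: 8 × 451 = 3608
    Σ(formed) = 6676 kJ
  ΔH_II = 5572 − 6676 = −1104 kJ
ΔH_I − ΔH_II = +1280 kJ, so reaction II has the more negative ΔH; |ΔH_I − ΔH_II| = 1280 kJ.

Reaction II, by 1280 kJ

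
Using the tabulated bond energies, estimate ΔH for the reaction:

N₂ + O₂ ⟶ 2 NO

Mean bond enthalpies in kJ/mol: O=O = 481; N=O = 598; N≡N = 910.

ΔH ≈ +195 kJ

Bonds broken (reactants):
  N≡N: 1 × 910 = 910
  O=O: 1 × 481 = 481
  Σ(broken) = 1391 kJ
Bonds formed (products):
  N=O: 2 × 598 = 1196
  Σ(formed) = 1196 kJ
ΔH = Σ(broken) − Σ(formed) = 1391 − 1196 = +195 kJ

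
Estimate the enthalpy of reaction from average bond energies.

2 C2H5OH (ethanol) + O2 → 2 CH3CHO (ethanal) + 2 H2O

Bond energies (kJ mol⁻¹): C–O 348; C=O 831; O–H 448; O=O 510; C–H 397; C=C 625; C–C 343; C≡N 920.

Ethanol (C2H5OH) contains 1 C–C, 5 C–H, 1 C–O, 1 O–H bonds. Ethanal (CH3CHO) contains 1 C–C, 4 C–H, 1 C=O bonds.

ΔH ≈ −558 kJ

Bonds broken (reactants):
  C–C: 2 × 343 = 686
  C–H: 10 × 397 = 3970
  C–O: 2 × 348 = 696
  O–H: 2 × 448 = 896
  O=O: 1 × 510 = 510
  Σ(broken) = 6758 kJ
Bonds formed (products):
  C–C: 2 × 343 = 686
  C–H: 8 × 397 = 3176
  C=O: 2 × 831 = 1662
  O–H: 4 × 448 = 1792
  Σ(formed) = 7316 kJ
ΔH = Σ(broken) − Σ(formed) = 6758 − 7316 = −558 kJ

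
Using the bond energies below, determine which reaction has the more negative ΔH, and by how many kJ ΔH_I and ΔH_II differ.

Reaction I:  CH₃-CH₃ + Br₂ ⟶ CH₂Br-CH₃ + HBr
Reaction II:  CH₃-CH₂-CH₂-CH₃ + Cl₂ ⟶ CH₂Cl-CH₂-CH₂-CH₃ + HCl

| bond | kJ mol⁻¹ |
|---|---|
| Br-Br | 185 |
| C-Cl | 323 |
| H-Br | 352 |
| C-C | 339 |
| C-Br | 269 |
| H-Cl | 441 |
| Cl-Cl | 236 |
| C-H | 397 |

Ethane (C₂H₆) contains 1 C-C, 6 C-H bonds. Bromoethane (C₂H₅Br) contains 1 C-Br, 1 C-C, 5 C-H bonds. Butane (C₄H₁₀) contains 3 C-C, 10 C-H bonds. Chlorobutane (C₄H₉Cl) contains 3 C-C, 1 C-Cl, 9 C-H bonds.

Reaction I:
  Bonds broken (reactants):
    Br-Br: 1 × 185 = 185
    C-C: 1 × 339 = 339
    C-H: 6 × 397 = 2382
    Σ(broken) = 2906 kJ
  Bonds formed (products):
    C-Br: 1 × 269 = 269
    C-C: 1 × 339 = 339
    C-H: 5 × 397 = 1985
    H-Br: 1 × 352 = 352
    Σ(formed) = 2945 kJ
  ΔH_I = 2906 − 2945 = −39 kJ
Reaction II:
  Bonds broken (reactants):
    C-C: 3 × 339 = 1017
    C-H: 10 × 397 = 3970
    Cl-Cl: 1 × 236 = 236
    Σ(broken) = 5223 kJ
  Bonds formed (products):
    C-C: 3 × 339 = 1017
    C-Cl: 1 × 323 = 323
    C-H: 9 × 397 = 3573
    H-Cl: 1 × 441 = 441
    Σ(formed) = 5354 kJ
  ΔH_II = 5223 − 5354 = −131 kJ
ΔH_I − ΔH_II = +92 kJ, so reaction II has the more negative ΔH; |ΔH_I − ΔH_II| = 92 kJ.

Reaction II, by 92 kJ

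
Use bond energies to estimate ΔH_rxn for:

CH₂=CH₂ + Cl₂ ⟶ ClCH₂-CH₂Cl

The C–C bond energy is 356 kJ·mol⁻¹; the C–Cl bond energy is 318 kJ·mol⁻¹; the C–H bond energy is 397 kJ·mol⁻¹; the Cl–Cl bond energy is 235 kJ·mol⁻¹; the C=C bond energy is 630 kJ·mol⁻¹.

Bonds broken (reactants):
  C–H: 4 × 397 = 1588
  C=C: 1 × 630 = 630
  Cl–Cl: 1 × 235 = 235
  Σ(broken) = 2453 kJ
Bonds formed (products):
  C–C: 1 × 356 = 356
  C–Cl: 2 × 318 = 636
  C–H: 4 × 397 = 1588
  Σ(formed) = 2580 kJ
ΔH = Σ(broken) − Σ(formed) = 2453 − 2580 = −127 kJ

ΔH ≈ −127 kJ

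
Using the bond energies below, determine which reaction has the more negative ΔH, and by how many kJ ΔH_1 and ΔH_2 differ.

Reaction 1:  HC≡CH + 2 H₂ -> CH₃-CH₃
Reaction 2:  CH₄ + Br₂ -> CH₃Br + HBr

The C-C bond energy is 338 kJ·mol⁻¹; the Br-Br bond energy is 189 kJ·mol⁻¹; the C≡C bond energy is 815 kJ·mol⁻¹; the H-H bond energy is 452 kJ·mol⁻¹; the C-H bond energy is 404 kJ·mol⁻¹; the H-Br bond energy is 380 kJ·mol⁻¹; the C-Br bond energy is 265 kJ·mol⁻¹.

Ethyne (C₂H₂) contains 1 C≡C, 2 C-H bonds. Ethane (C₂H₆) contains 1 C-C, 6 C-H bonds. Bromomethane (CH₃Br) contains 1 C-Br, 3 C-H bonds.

Reaction 1:
  Bonds broken (reactants):
    C≡C: 1 × 815 = 815
    C-H: 2 × 404 = 808
    H-H: 2 × 452 = 904
    Σ(broken) = 2527 kJ
  Bonds formed (products):
    C-C: 1 × 338 = 338
    C-H: 6 × 404 = 2424
    Σ(formed) = 2762 kJ
  ΔH_1 = 2527 − 2762 = −235 kJ
Reaction 2:
  Bonds broken (reactants):
    Br-Br: 1 × 189 = 189
    C-H: 4 × 404 = 1616
    Σ(broken) = 1805 kJ
  Bonds formed (products):
    C-Br: 1 × 265 = 265
    C-H: 3 × 404 = 1212
    H-Br: 1 × 380 = 380
    Σ(formed) = 1857 kJ
  ΔH_2 = 1805 − 1857 = −52 kJ
ΔH_1 − ΔH_2 = −183 kJ, so reaction 1 has the more negative ΔH; |ΔH_1 − ΔH_2| = 183 kJ.

Reaction 1, by 183 kJ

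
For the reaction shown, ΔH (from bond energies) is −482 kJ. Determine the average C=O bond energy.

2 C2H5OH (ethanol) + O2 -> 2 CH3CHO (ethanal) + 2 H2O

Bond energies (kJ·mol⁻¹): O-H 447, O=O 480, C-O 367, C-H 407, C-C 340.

D(C=O) ≈ 808 kJ/mol

Let D be the C=O bond energy.
Σ(broken) = 2×340 + 10×407 + 2×367 + 2×447 + 1×480 = 6858
Σ(formed) = 2×340 + 8×407 + 2×D + 4×447 = 5724 + 2D
ΔH = Σ(broken) − Σ(formed) = (6858) − (5724 + 2D) = +1134 − 2D
Setting this equal to −482 kJ gives 2D = 1616, so D = 808 kJ/mol.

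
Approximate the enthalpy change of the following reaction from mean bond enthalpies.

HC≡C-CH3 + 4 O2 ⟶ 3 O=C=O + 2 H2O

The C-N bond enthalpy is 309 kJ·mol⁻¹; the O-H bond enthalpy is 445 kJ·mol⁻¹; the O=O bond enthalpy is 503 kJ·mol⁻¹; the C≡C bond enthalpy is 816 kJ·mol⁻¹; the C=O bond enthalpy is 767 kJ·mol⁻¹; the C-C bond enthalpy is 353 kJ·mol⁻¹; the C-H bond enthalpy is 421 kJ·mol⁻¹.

ΔH ≈ −1517 kJ

Bonds broken (reactants):
  C≡C: 1 × 816 = 816
  C-C: 1 × 353 = 353
  C-H: 4 × 421 = 1684
  O=O: 4 × 503 = 2012
  Σ(broken) = 4865 kJ
Bonds formed (products):
  C=O: 6 × 767 = 4602
  O-H: 4 × 445 = 1780
  Σ(formed) = 6382 kJ
ΔH = Σ(broken) − Σ(formed) = 4865 − 6382 = −1517 kJ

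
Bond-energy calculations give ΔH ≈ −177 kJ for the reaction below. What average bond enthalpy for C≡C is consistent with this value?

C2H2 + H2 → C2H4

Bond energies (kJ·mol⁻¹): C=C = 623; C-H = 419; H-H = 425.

D(C≡C) ≈ 859 kJ/mol

Let D be the C≡C bond energy.
Σ(broken) = 1×D + 2×419 + 1×425 = 1263 + D
Σ(formed) = 4×419 + 1×623 = 2299
ΔH = Σ(broken) − Σ(formed) = (1263 + D) − (2299) = −1036 + D
Setting this equal to −177 kJ gives D = 859 kJ/mol.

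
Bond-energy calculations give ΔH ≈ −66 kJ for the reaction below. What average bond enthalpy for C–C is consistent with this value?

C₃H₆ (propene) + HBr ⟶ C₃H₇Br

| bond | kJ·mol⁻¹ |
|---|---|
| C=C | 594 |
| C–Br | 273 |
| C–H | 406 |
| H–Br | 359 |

Let D be the C–C bond energy.
Σ(broken) = 1×D + 6×406 + 1×594 + 1×359 = 3389 + D
Σ(formed) = 1×273 + 2×D + 7×406 = 3115 + 2D
ΔH = Σ(broken) − Σ(formed) = (3389 + D) − (3115 + 2D) = +274 − D
Setting this equal to −66 kJ gives D = 340 kJ/mol.

D(C–C) ≈ 340 kJ/mol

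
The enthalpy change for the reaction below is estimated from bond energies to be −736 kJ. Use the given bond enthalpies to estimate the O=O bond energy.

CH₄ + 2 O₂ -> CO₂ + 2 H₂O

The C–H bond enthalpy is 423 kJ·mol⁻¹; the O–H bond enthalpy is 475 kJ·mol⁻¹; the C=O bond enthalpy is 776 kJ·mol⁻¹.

D(O=O) ≈ 512 kJ/mol

Let D be the O=O bond energy.
Σ(broken) = 4×423 + 2×D = 1692 + 2D
Σ(formed) = 2×776 + 4×475 = 3452
ΔH = Σ(broken) − Σ(formed) = (1692 + 2D) − (3452) = −1760 + 2D
Setting this equal to −736 kJ gives 2D = 1024, so D = 512 kJ/mol.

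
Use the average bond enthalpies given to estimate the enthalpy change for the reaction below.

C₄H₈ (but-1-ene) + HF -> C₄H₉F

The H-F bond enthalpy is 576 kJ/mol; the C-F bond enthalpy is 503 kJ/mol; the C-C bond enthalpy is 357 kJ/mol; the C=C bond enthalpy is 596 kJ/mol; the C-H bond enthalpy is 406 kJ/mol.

ΔH ≈ −94 kJ

Bonds broken (reactants):
  C-C: 2 × 357 = 714
  C-H: 8 × 406 = 3248
  C=C: 1 × 596 = 596
  H-F: 1 × 576 = 576
  Σ(broken) = 5134 kJ
Bonds formed (products):
  C-C: 3 × 357 = 1071
  C-F: 1 × 503 = 503
  C-H: 9 × 406 = 3654
  Σ(formed) = 5228 kJ
ΔH = Σ(broken) − Σ(formed) = 5134 − 5228 = −94 kJ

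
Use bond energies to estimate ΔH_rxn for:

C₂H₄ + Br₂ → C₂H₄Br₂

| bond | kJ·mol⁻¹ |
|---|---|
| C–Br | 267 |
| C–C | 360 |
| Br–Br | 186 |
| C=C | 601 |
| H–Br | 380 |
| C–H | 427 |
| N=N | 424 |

ΔH ≈ −107 kJ

Bonds broken (reactants):
  Br–Br: 1 × 186 = 186
  C–H: 4 × 427 = 1708
  C=C: 1 × 601 = 601
  Σ(broken) = 2495 kJ
Bonds formed (products):
  C–Br: 2 × 267 = 534
  C–C: 1 × 360 = 360
  C–H: 4 × 427 = 1708
  Σ(formed) = 2602 kJ
ΔH = Σ(broken) − Σ(formed) = 2495 − 2602 = −107 kJ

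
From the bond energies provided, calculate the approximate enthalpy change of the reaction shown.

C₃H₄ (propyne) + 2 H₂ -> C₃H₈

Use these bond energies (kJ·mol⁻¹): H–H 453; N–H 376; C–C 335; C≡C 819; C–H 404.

Bonds broken (reactants):
  C≡C: 1 × 819 = 819
  C–C: 1 × 335 = 335
  C–H: 4 × 404 = 1616
  H–H: 2 × 453 = 906
  Σ(broken) = 3676 kJ
Bonds formed (products):
  C–C: 2 × 335 = 670
  C–H: 8 × 404 = 3232
  Σ(formed) = 3902 kJ
ΔH = Σ(broken) − Σ(formed) = 3676 − 3902 = −226 kJ

ΔH ≈ −226 kJ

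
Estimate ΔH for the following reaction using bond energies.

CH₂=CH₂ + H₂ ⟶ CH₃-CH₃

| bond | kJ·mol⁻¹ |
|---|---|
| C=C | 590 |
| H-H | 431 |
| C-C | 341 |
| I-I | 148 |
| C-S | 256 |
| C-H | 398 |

ΔH ≈ −116 kJ

Bonds broken (reactants):
  C-H: 4 × 398 = 1592
  C=C: 1 × 590 = 590
  H-H: 1 × 431 = 431
  Σ(broken) = 2613 kJ
Bonds formed (products):
  C-C: 1 × 341 = 341
  C-H: 6 × 398 = 2388
  Σ(formed) = 2729 kJ
ΔH = Σ(broken) − Σ(formed) = 2613 − 2729 = −116 kJ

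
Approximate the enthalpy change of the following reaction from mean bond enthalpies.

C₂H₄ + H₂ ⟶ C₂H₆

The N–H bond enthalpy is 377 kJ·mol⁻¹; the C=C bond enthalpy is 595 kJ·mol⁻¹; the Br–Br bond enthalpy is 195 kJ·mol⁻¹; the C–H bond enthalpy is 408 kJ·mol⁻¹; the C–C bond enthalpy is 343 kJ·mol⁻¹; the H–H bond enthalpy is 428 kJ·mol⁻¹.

Bonds broken (reactants):
  C–H: 4 × 408 = 1632
  C=C: 1 × 595 = 595
  H–H: 1 × 428 = 428
  Σ(broken) = 2655 kJ
Bonds formed (products):
  C–C: 1 × 343 = 343
  C–H: 6 × 408 = 2448
  Σ(formed) = 2791 kJ
ΔH = Σ(broken) − Σ(formed) = 2655 − 2791 = −136 kJ

ΔH ≈ −136 kJ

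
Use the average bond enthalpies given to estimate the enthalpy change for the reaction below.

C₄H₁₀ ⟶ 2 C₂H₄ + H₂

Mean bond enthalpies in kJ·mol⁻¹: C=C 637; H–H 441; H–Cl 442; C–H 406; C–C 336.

ΔH ≈ +105 kJ

Bonds broken (reactants):
  C–C: 3 × 336 = 1008
  C–H: 10 × 406 = 4060
  Σ(broken) = 5068 kJ
Bonds formed (products):
  C–H: 8 × 406 = 3248
  C=C: 2 × 637 = 1274
  H–H: 1 × 441 = 441
  Σ(formed) = 4963 kJ
ΔH = Σ(broken) − Σ(formed) = 5068 − 4963 = +105 kJ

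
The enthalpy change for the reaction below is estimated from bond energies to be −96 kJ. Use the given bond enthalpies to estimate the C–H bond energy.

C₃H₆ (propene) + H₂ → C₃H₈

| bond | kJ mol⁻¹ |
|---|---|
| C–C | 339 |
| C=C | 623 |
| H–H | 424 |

Let D be the C–H bond energy.
Σ(broken) = 1×339 + 6×D + 1×623 + 1×424 = 1386 + 6D
Σ(formed) = 2×339 + 8×D = 678 + 8D
ΔH = Σ(broken) − Σ(formed) = (1386 + 6D) − (678 + 8D) = +708 − 2D
Setting this equal to −96 kJ gives 2D = 804, so D = 402 kJ/mol.

D(C–H) ≈ 402 kJ/mol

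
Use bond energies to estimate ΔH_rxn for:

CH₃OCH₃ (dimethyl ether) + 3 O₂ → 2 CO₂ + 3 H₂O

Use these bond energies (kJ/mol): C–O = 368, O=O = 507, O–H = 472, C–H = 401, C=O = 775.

ΔH ≈ −1269 kJ

Bonds broken (reactants):
  C–H: 6 × 401 = 2406
  C–O: 2 × 368 = 736
  O=O: 3 × 507 = 1521
  Σ(broken) = 4663 kJ
Bonds formed (products):
  C=O: 4 × 775 = 3100
  O–H: 6 × 472 = 2832
  Σ(formed) = 5932 kJ
ΔH = Σ(broken) − Σ(formed) = 4663 − 5932 = −1269 kJ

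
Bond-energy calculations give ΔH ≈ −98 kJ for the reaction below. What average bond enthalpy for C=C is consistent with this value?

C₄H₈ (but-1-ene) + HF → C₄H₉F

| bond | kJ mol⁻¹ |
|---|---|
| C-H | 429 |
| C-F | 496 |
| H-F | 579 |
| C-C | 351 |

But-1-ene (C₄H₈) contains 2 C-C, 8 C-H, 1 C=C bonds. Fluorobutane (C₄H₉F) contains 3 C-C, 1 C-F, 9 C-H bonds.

Let D be the C=C bond energy.
Σ(broken) = 2×351 + 8×429 + 1×D + 1×579 = 4713 + D
Σ(formed) = 3×351 + 1×496 + 9×429 = 5410
ΔH = Σ(broken) − Σ(formed) = (4713 + D) − (5410) = −697 + D
Setting this equal to −98 kJ gives D = 599 kJ/mol.

D(C=C) ≈ 599 kJ/mol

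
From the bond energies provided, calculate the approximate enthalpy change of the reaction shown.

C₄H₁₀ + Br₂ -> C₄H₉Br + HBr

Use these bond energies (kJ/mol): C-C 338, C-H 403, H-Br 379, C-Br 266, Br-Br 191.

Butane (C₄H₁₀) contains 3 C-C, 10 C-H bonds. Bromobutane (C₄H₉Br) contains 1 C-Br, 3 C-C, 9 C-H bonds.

ΔH ≈ −51 kJ

Bonds broken (reactants):
  Br-Br: 1 × 191 = 191
  C-C: 3 × 338 = 1014
  C-H: 10 × 403 = 4030
  Σ(broken) = 5235 kJ
Bonds formed (products):
  C-Br: 1 × 266 = 266
  C-C: 3 × 338 = 1014
  C-H: 9 × 403 = 3627
  H-Br: 1 × 379 = 379
  Σ(formed) = 5286 kJ
ΔH = Σ(broken) − Σ(formed) = 5235 − 5286 = −51 kJ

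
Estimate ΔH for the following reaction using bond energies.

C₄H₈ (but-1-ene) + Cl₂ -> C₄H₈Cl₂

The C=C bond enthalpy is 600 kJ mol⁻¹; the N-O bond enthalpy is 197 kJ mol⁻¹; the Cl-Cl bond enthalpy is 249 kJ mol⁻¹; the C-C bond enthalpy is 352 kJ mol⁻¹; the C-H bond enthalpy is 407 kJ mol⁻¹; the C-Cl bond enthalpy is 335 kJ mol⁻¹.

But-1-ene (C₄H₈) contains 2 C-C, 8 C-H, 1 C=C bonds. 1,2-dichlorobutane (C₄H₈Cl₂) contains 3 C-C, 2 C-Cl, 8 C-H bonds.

Bonds broken (reactants):
  C-C: 2 × 352 = 704
  C-H: 8 × 407 = 3256
  C=C: 1 × 600 = 600
  Cl-Cl: 1 × 249 = 249
  Σ(broken) = 4809 kJ
Bonds formed (products):
  C-C: 3 × 352 = 1056
  C-Cl: 2 × 335 = 670
  C-H: 8 × 407 = 3256
  Σ(formed) = 4982 kJ
ΔH = Σ(broken) − Σ(formed) = 4809 − 4982 = −173 kJ

ΔH ≈ −173 kJ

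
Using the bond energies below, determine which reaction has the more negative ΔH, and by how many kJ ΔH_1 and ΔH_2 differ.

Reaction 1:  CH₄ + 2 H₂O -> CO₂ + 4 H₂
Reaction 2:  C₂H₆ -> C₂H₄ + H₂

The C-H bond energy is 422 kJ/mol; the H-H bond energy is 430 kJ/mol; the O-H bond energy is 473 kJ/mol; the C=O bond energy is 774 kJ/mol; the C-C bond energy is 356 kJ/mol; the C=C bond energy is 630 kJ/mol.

Reaction 2, by 172 kJ

Reaction 1:
  Bonds broken (reactants):
    C-H: 4 × 422 = 1688
    O-H: 4 × 473 = 1892
    Σ(broken) = 3580 kJ
  Bonds formed (products):
    C=O: 2 × 774 = 1548
    H-H: 4 × 430 = 1720
    Σ(formed) = 3268 kJ
  ΔH_1 = 3580 − 3268 = +312 kJ
Reaction 2:
  Bonds broken (reactants):
    C-C: 1 × 356 = 356
    C-H: 6 × 422 = 2532
    Σ(broken) = 2888 kJ
  Bonds formed (products):
    C-H: 4 × 422 = 1688
    C=C: 1 × 630 = 630
    H-H: 1 × 430 = 430
    Σ(formed) = 2748 kJ
  ΔH_2 = 2888 − 2748 = +140 kJ
ΔH_1 − ΔH_2 = +172 kJ, so reaction 2 has the more negative ΔH; |ΔH_1 − ΔH_2| = 172 kJ.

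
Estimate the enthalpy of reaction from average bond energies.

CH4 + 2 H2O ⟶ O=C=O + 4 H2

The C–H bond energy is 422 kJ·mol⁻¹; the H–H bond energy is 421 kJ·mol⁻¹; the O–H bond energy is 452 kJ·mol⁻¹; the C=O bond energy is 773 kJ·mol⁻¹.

Bonds broken (reactants):
  C–H: 4 × 422 = 1688
  O–H: 4 × 452 = 1808
  Σ(broken) = 3496 kJ
Bonds formed (products):
  C=O: 2 × 773 = 1546
  H–H: 4 × 421 = 1684
  Σ(formed) = 3230 kJ
ΔH = Σ(broken) − Σ(formed) = 3496 − 3230 = +266 kJ

ΔH ≈ +266 kJ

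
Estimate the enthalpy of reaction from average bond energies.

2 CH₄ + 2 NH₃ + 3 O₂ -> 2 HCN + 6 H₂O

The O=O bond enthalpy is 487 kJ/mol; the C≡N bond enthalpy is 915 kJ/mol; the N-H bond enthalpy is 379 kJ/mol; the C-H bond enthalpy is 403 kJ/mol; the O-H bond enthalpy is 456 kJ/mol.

ΔH ≈ −1149 kJ

Bonds broken (reactants):
  C-H: 8 × 403 = 3224
  N-H: 6 × 379 = 2274
  O=O: 3 × 487 = 1461
  Σ(broken) = 6959 kJ
Bonds formed (products):
  C≡N: 2 × 915 = 1830
  C-H: 2 × 403 = 806
  O-H: 12 × 456 = 5472
  Σ(formed) = 8108 kJ
ΔH = Σ(broken) − Σ(formed) = 6959 − 8108 = −1149 kJ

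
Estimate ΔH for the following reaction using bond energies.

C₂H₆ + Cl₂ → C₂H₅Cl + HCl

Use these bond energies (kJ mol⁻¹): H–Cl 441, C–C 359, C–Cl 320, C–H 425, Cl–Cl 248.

Bonds broken (reactants):
  C–C: 1 × 359 = 359
  C–H: 6 × 425 = 2550
  Cl–Cl: 1 × 248 = 248
  Σ(broken) = 3157 kJ
Bonds formed (products):
  C–C: 1 × 359 = 359
  C–Cl: 1 × 320 = 320
  C–H: 5 × 425 = 2125
  H–Cl: 1 × 441 = 441
  Σ(formed) = 3245 kJ
ΔH = Σ(broken) − Σ(formed) = 3157 − 3245 = −88 kJ

ΔH ≈ −88 kJ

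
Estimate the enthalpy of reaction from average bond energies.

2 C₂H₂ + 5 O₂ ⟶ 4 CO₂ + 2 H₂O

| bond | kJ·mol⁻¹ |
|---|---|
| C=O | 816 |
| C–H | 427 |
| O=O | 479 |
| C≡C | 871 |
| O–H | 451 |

ΔH ≈ −2487 kJ

Bonds broken (reactants):
  C≡C: 2 × 871 = 1742
  C–H: 4 × 427 = 1708
  O=O: 5 × 479 = 2395
  Σ(broken) = 5845 kJ
Bonds formed (products):
  C=O: 8 × 816 = 6528
  O–H: 4 × 451 = 1804
  Σ(formed) = 8332 kJ
ΔH = Σ(broken) − Σ(formed) = 5845 − 8332 = −2487 kJ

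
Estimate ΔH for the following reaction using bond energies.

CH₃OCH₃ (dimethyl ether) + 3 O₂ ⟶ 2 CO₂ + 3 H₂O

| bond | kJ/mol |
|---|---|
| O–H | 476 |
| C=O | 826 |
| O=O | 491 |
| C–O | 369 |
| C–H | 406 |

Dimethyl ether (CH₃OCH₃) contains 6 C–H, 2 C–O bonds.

ΔH ≈ −1513 kJ

Bonds broken (reactants):
  C–H: 6 × 406 = 2436
  C–O: 2 × 369 = 738
  O=O: 3 × 491 = 1473
  Σ(broken) = 4647 kJ
Bonds formed (products):
  C=O: 4 × 826 = 3304
  O–H: 6 × 476 = 2856
  Σ(formed) = 6160 kJ
ΔH = Σ(broken) − Σ(formed) = 4647 − 6160 = −1513 kJ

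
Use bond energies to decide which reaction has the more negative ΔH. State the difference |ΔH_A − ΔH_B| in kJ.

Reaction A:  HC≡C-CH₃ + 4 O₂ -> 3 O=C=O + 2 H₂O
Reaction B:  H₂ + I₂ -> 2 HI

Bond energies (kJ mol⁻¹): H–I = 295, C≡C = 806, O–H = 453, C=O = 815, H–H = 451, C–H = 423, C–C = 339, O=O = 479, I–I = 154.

Reaction A, by 1964 kJ

Reaction A:
  Bonds broken (reactants):
    C≡C: 1 × 806 = 806
    C–C: 1 × 339 = 339
    C–H: 4 × 423 = 1692
    O=O: 4 × 479 = 1916
    Σ(broken) = 4753 kJ
  Bonds formed (products):
    C=O: 6 × 815 = 4890
    O–H: 4 × 453 = 1812
    Σ(formed) = 6702 kJ
  ΔH_A = 4753 − 6702 = −1949 kJ
Reaction B:
  Bonds broken (reactants):
    H–H: 1 × 451 = 451
    I–I: 1 × 154 = 154
    Σ(broken) = 605 kJ
  Bonds formed (products):
    H–I: 2 × 295 = 590
    Σ(formed) = 590 kJ
  ΔH_B = 605 − 590 = +15 kJ
ΔH_A − ΔH_B = −1964 kJ, so reaction A has the more negative ΔH; |ΔH_A − ΔH_B| = 1964 kJ.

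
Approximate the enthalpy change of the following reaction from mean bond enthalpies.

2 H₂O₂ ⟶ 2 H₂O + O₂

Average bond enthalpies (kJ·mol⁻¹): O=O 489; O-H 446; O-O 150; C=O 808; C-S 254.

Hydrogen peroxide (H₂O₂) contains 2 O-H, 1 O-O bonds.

Bonds broken (reactants):
  O-H: 4 × 446 = 1784
  O-O: 2 × 150 = 300
  Σ(broken) = 2084 kJ
Bonds formed (products):
  O-H: 4 × 446 = 1784
  O=O: 1 × 489 = 489
  Σ(formed) = 2273 kJ
ΔH = Σ(broken) − Σ(formed) = 2084 − 2273 = −189 kJ

ΔH ≈ −189 kJ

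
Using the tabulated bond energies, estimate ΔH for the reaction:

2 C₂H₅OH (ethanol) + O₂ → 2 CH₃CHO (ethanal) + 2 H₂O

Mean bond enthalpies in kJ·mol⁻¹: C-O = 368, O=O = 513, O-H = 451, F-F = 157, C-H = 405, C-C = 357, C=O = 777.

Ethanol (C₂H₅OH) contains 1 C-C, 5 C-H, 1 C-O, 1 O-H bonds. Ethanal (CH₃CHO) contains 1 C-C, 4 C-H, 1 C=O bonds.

Bonds broken (reactants):
  C-C: 2 × 357 = 714
  C-H: 10 × 405 = 4050
  C-O: 2 × 368 = 736
  O-H: 2 × 451 = 902
  O=O: 1 × 513 = 513
  Σ(broken) = 6915 kJ
Bonds formed (products):
  C-C: 2 × 357 = 714
  C-H: 8 × 405 = 3240
  C=O: 2 × 777 = 1554
  O-H: 4 × 451 = 1804
  Σ(formed) = 7312 kJ
ΔH = Σ(broken) − Σ(formed) = 6915 − 7312 = −397 kJ

ΔH ≈ −397 kJ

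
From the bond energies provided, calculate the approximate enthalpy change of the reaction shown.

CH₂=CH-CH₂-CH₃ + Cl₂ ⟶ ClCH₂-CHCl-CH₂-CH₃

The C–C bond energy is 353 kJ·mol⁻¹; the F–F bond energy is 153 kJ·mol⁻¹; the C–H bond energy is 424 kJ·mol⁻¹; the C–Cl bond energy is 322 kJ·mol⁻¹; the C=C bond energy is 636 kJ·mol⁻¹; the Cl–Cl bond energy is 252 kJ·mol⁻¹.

Bonds broken (reactants):
  C–C: 2 × 353 = 706
  C–H: 8 × 424 = 3392
  C=C: 1 × 636 = 636
  Cl–Cl: 1 × 252 = 252
  Σ(broken) = 4986 kJ
Bonds formed (products):
  C–C: 3 × 353 = 1059
  C–Cl: 2 × 322 = 644
  C–H: 8 × 424 = 3392
  Σ(formed) = 5095 kJ
ΔH = Σ(broken) − Σ(formed) = 4986 − 5095 = −109 kJ

ΔH ≈ −109 kJ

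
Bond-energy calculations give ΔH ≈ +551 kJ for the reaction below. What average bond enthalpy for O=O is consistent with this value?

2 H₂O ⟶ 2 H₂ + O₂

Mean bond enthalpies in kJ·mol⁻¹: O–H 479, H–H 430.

Let D be the O=O bond energy.
Σ(broken) = 4×479 = 1916
Σ(formed) = 2×430 + 1×D = 860 + D
ΔH = Σ(broken) − Σ(formed) = (1916) − (860 + D) = +1056 − D
Setting this equal to +551 kJ gives D = 505 kJ/mol.

D(O=O) ≈ 505 kJ/mol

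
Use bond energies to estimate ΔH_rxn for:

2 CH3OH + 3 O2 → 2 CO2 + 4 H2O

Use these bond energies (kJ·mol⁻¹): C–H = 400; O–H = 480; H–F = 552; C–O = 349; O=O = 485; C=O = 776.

ΔH ≈ −1431 kJ

Bonds broken (reactants):
  C–H: 6 × 400 = 2400
  C–O: 2 × 349 = 698
  O–H: 2 × 480 = 960
  O=O: 3 × 485 = 1455
  Σ(broken) = 5513 kJ
Bonds formed (products):
  C=O: 4 × 776 = 3104
  O–H: 8 × 480 = 3840
  Σ(formed) = 6944 kJ
ΔH = Σ(broken) − Σ(formed) = 5513 − 6944 = −1431 kJ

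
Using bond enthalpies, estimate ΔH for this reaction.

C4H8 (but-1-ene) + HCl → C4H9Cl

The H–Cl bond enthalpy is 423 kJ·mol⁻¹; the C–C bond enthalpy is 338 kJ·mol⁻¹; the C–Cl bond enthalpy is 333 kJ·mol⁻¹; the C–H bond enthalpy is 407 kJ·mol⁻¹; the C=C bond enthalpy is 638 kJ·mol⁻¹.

Bonds broken (reactants):
  C–C: 2 × 338 = 676
  C–H: 8 × 407 = 3256
  C=C: 1 × 638 = 638
  H–Cl: 1 × 423 = 423
  Σ(broken) = 4993 kJ
Bonds formed (products):
  C–C: 3 × 338 = 1014
  C–Cl: 1 × 333 = 333
  C–H: 9 × 407 = 3663
  Σ(formed) = 5010 kJ
ΔH = Σ(broken) − Σ(formed) = 4993 − 5010 = −17 kJ

ΔH ≈ −17 kJ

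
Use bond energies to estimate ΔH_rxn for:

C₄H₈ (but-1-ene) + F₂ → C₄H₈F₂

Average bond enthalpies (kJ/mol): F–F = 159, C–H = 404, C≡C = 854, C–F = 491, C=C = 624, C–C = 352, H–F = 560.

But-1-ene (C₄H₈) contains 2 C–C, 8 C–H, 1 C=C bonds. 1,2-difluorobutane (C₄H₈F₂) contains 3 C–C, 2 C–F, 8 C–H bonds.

ΔH ≈ −551 kJ

Bonds broken (reactants):
  C–C: 2 × 352 = 704
  C–H: 8 × 404 = 3232
  C=C: 1 × 624 = 624
  F–F: 1 × 159 = 159
  Σ(broken) = 4719 kJ
Bonds formed (products):
  C–C: 3 × 352 = 1056
  C–F: 2 × 491 = 982
  C–H: 8 × 404 = 3232
  Σ(formed) = 5270 kJ
ΔH = Σ(broken) − Σ(formed) = 4719 − 5270 = −551 kJ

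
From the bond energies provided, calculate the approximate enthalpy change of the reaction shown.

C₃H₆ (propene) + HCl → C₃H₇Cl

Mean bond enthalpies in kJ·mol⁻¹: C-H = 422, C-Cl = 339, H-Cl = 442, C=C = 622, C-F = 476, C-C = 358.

Bonds broken (reactants):
  C-C: 1 × 358 = 358
  C-H: 6 × 422 = 2532
  C=C: 1 × 622 = 622
  H-Cl: 1 × 442 = 442
  Σ(broken) = 3954 kJ
Bonds formed (products):
  C-C: 2 × 358 = 716
  C-Cl: 1 × 339 = 339
  C-H: 7 × 422 = 2954
  Σ(formed) = 4009 kJ
ΔH = Σ(broken) − Σ(formed) = 3954 − 4009 = −55 kJ

ΔH ≈ −55 kJ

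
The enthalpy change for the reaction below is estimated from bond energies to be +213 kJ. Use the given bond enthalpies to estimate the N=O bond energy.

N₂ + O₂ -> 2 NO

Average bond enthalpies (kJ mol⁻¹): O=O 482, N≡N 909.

Let D be the N=O bond energy.
Σ(broken) = 1×909 + 1×482 = 1391
Σ(formed) = 2×D = 2D
ΔH = Σ(broken) − Σ(formed) = (1391) − (2D) = +1391 − 2D
Setting this equal to +213 kJ gives 2D = 1178, so D = 589 kJ/mol.

D(N=O) ≈ 589 kJ/mol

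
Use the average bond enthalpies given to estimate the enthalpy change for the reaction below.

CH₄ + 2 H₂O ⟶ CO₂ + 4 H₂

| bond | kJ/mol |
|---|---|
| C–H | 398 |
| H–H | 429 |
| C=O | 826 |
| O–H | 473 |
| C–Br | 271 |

ΔH ≈ +116 kJ

Bonds broken (reactants):
  C–H: 4 × 398 = 1592
  O–H: 4 × 473 = 1892
  Σ(broken) = 3484 kJ
Bonds formed (products):
  C=O: 2 × 826 = 1652
  H–H: 4 × 429 = 1716
  Σ(formed) = 3368 kJ
ΔH = Σ(broken) − Σ(formed) = 3484 − 3368 = +116 kJ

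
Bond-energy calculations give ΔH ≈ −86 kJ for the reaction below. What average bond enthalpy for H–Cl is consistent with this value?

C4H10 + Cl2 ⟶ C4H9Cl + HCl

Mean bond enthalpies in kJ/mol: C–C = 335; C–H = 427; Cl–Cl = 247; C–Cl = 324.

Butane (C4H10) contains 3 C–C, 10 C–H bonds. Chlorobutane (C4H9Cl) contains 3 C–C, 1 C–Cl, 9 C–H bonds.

Let D be the H–Cl bond energy.
Σ(broken) = 3×335 + 10×427 + 1×247 = 5522
Σ(formed) = 3×335 + 1×324 + 9×427 + 1×D = 5172 + D
ΔH = Σ(broken) − Σ(formed) = (5522) − (5172 + D) = +350 − D
Setting this equal to −86 kJ gives D = 436 kJ/mol.

D(H–Cl) ≈ 436 kJ/mol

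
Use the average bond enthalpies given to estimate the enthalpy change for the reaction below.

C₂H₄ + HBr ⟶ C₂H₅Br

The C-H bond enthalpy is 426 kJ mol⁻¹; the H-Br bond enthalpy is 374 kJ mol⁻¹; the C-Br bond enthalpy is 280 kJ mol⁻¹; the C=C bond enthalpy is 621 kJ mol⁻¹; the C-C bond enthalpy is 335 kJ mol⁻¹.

ΔH ≈ −46 kJ

Bonds broken (reactants):
  C-H: 4 × 426 = 1704
  C=C: 1 × 621 = 621
  H-Br: 1 × 374 = 374
  Σ(broken) = 2699 kJ
Bonds formed (products):
  C-Br: 1 × 280 = 280
  C-C: 1 × 335 = 335
  C-H: 5 × 426 = 2130
  Σ(formed) = 2745 kJ
ΔH = Σ(broken) − Σ(formed) = 2699 − 2745 = −46 kJ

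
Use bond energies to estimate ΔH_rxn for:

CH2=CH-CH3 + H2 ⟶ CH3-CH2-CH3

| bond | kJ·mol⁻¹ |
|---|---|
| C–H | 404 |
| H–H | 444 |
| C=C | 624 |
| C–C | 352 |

Bonds broken (reactants):
  C–C: 1 × 352 = 352
  C–H: 6 × 404 = 2424
  C=C: 1 × 624 = 624
  H–H: 1 × 444 = 444
  Σ(broken) = 3844 kJ
Bonds formed (products):
  C–C: 2 × 352 = 704
  C–H: 8 × 404 = 3232
  Σ(formed) = 3936 kJ
ΔH = Σ(broken) − Σ(formed) = 3844 − 3936 = −92 kJ

ΔH ≈ −92 kJ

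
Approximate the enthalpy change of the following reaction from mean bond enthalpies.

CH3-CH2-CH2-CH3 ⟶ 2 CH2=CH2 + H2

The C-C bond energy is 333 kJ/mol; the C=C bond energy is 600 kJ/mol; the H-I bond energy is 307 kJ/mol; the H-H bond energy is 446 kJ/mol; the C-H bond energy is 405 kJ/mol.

Bonds broken (reactants):
  C-C: 3 × 333 = 999
  C-H: 10 × 405 = 4050
  Σ(broken) = 5049 kJ
Bonds formed (products):
  C-H: 8 × 405 = 3240
  C=C: 2 × 600 = 1200
  H-H: 1 × 446 = 446
  Σ(formed) = 4886 kJ
ΔH = Σ(broken) − Σ(formed) = 5049 − 4886 = +163 kJ

ΔH ≈ +163 kJ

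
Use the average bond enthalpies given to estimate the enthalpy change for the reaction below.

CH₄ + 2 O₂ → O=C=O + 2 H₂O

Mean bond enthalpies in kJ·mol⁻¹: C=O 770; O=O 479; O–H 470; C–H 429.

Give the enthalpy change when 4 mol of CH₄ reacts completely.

Bonds broken (reactants):
  C–H: 4 × 429 = 1716
  O=O: 2 × 479 = 958
  Σ(broken) = 2674 kJ
Bonds formed (products):
  C=O: 2 × 770 = 1540
  O–H: 4 × 470 = 1880
  Σ(formed) = 3420 kJ
ΔH = Σ(broken) − Σ(formed) = 2674 − 3420 = −746 kJ
For 4× the reaction as written: 4 × (−746) = −2984 kJ

ΔH = −2984 kJ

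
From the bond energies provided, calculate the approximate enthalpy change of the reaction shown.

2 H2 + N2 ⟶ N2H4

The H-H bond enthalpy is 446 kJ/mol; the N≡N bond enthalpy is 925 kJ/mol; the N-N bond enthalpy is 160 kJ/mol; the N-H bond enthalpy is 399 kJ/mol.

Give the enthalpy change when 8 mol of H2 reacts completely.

ΔH = +244 kJ

Bonds broken (reactants):
  H-H: 2 × 446 = 892
  N≡N: 1 × 925 = 925
  Σ(broken) = 1817 kJ
Bonds formed (products):
  N-H: 4 × 399 = 1596
  N-N: 1 × 160 = 160
  Σ(formed) = 1756 kJ
ΔH = Σ(broken) − Σ(formed) = 1817 − 1756 = +61 kJ
For 4× the reaction as written: 4 × (+61) = +244 kJ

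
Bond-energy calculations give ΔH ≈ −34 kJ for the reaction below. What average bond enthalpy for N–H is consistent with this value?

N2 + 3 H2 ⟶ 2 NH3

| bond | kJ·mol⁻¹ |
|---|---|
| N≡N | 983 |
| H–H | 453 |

Let D be the N–H bond energy.
Σ(broken) = 3×453 + 1×983 = 2342
Σ(formed) = 6×D = 6D
ΔH = Σ(broken) − Σ(formed) = (2342) − (6D) = +2342 − 6D
Setting this equal to −34 kJ gives 6D = 2376, so D = 396 kJ/mol.

D(N–H) ≈ 396 kJ/mol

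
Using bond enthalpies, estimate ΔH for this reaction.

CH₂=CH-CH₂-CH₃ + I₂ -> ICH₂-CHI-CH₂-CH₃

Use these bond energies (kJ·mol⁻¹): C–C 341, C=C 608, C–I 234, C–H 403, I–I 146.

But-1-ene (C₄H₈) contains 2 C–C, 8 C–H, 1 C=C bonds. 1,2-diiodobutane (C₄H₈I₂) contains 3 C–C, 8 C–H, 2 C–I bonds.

Bonds broken (reactants):
  C–C: 2 × 341 = 682
  C–H: 8 × 403 = 3224
  C=C: 1 × 608 = 608
  I–I: 1 × 146 = 146
  Σ(broken) = 4660 kJ
Bonds formed (products):
  C–C: 3 × 341 = 1023
  C–H: 8 × 403 = 3224
  C–I: 2 × 234 = 468
  Σ(formed) = 4715 kJ
ΔH = Σ(broken) − Σ(formed) = 4660 − 4715 = −55 kJ

ΔH ≈ −55 kJ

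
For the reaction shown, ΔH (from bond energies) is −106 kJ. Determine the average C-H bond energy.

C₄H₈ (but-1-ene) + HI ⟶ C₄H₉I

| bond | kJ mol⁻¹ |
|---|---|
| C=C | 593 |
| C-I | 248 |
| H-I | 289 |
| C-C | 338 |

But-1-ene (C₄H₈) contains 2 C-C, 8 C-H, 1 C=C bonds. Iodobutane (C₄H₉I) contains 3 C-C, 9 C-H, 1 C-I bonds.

Let D be the C-H bond energy.
Σ(broken) = 2×338 + 8×D + 1×593 + 1×289 = 1558 + 8D
Σ(formed) = 3×338 + 9×D + 1×248 = 1262 + 9D
ΔH = Σ(broken) − Σ(formed) = (1558 + 8D) − (1262 + 9D) = +296 − D
Setting this equal to −106 kJ gives D = 402 kJ/mol.

D(C-H) ≈ 402 kJ/mol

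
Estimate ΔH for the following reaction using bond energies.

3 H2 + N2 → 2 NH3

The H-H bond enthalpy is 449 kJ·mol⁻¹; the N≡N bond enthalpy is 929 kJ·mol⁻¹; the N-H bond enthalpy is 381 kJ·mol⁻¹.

ΔH ≈ −10 kJ

Bonds broken (reactants):
  H-H: 3 × 449 = 1347
  N≡N: 1 × 929 = 929
  Σ(broken) = 2276 kJ
Bonds formed (products):
  N-H: 6 × 381 = 2286
  Σ(formed) = 2286 kJ
ΔH = Σ(broken) − Σ(formed) = 2276 − 2286 = −10 kJ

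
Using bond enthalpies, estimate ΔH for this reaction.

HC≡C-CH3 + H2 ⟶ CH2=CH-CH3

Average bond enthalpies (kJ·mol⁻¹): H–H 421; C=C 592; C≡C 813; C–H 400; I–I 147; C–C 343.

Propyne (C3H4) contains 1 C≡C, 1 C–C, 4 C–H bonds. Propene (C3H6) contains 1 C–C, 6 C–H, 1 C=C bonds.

ΔH ≈ −158 kJ

Bonds broken (reactants):
  C≡C: 1 × 813 = 813
  C–C: 1 × 343 = 343
  C–H: 4 × 400 = 1600
  H–H: 1 × 421 = 421
  Σ(broken) = 3177 kJ
Bonds formed (products):
  C–C: 1 × 343 = 343
  C–H: 6 × 400 = 2400
  C=C: 1 × 592 = 592
  Σ(formed) = 3335 kJ
ΔH = Σ(broken) − Σ(formed) = 3177 − 3335 = −158 kJ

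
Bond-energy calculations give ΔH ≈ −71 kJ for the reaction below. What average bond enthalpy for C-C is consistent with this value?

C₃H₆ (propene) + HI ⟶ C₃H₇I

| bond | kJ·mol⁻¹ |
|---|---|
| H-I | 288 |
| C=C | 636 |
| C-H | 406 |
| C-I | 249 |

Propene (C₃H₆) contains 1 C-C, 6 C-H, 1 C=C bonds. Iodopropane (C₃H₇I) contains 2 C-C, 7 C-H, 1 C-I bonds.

D(C-C) ≈ 340 kJ/mol

Let D be the C-C bond energy.
Σ(broken) = 1×D + 6×406 + 1×636 + 1×288 = 3360 + D
Σ(formed) = 2×D + 7×406 + 1×249 = 3091 + 2D
ΔH = Σ(broken) − Σ(formed) = (3360 + D) − (3091 + 2D) = +269 − D
Setting this equal to −71 kJ gives D = 340 kJ/mol.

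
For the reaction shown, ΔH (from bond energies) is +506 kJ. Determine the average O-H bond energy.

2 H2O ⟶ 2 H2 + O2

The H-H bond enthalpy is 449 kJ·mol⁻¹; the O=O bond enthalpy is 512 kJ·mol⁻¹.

Let D be the O-H bond energy.
Σ(broken) = 4×D = 4D
Σ(formed) = 2×449 + 1×512 = 1410
ΔH = Σ(broken) − Σ(formed) = (4D) − (1410) = −1410 + 4D
Setting this equal to +506 kJ gives 4D = 1916, so D = 479 kJ/mol.

D(O-H) ≈ 479 kJ/mol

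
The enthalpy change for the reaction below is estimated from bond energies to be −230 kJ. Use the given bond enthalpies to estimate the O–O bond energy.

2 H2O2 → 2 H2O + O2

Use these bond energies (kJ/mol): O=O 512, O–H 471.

D(O–O) ≈ 141 kJ/mol

Let D be the O–O bond energy.
Σ(broken) = 4×471 + 2×D = 1884 + 2D
Σ(formed) = 4×471 + 1×512 = 2396
ΔH = Σ(broken) − Σ(formed) = (1884 + 2D) − (2396) = −512 + 2D
Setting this equal to −230 kJ gives 2D = 282, so D = 141 kJ/mol.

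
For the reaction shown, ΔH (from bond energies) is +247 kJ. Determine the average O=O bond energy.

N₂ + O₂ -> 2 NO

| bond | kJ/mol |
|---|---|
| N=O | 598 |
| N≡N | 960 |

Let D be the O=O bond energy.
Σ(broken) = 1×960 + 1×D = 960 + D
Σ(formed) = 2×598 = 1196
ΔH = Σ(broken) − Σ(formed) = (960 + D) − (1196) = −236 + D
Setting this equal to +247 kJ gives D = 483 kJ/mol.

D(O=O) ≈ 483 kJ/mol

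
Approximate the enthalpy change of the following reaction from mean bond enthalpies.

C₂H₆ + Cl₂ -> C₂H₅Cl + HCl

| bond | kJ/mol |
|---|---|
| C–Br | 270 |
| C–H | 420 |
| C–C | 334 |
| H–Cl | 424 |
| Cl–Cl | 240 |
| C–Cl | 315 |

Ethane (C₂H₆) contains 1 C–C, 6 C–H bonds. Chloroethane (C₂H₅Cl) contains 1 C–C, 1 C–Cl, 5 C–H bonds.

Bonds broken (reactants):
  C–C: 1 × 334 = 334
  C–H: 6 × 420 = 2520
  Cl–Cl: 1 × 240 = 240
  Σ(broken) = 3094 kJ
Bonds formed (products):
  C–C: 1 × 334 = 334
  C–Cl: 1 × 315 = 315
  C–H: 5 × 420 = 2100
  H–Cl: 1 × 424 = 424
  Σ(formed) = 3173 kJ
ΔH = Σ(broken) − Σ(formed) = 3094 − 3173 = −79 kJ

ΔH ≈ −79 kJ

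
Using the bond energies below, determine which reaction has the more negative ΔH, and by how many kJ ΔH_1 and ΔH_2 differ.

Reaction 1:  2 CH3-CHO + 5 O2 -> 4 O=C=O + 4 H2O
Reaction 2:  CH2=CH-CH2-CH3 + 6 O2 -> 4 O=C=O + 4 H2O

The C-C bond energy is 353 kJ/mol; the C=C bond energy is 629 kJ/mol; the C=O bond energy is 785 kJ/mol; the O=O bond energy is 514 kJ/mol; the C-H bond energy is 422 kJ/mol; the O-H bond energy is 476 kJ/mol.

Reaction 2, by 427 kJ

Reaction 1:
  Bonds broken (reactants):
    C-C: 2 × 353 = 706
    C-H: 8 × 422 = 3376
    C=O: 2 × 785 = 1570
    O=O: 5 × 514 = 2570
    Σ(broken) = 8222 kJ
  Bonds formed (products):
    C=O: 8 × 785 = 6280
    O-H: 8 × 476 = 3808
    Σ(formed) = 10088 kJ
  ΔH_1 = 8222 − 10088 = −1866 kJ
Reaction 2:
  Bonds broken (reactants):
    C-C: 2 × 353 = 706
    C-H: 8 × 422 = 3376
    C=C: 1 × 629 = 629
    O=O: 6 × 514 = 3084
    Σ(broken) = 7795 kJ
  Bonds formed (products):
    C=O: 8 × 785 = 6280
    O-H: 8 × 476 = 3808
    Σ(formed) = 10088 kJ
  ΔH_2 = 7795 − 10088 = −2293 kJ
ΔH_1 − ΔH_2 = +427 kJ, so reaction 2 has the more negative ΔH; |ΔH_1 − ΔH_2| = 427 kJ.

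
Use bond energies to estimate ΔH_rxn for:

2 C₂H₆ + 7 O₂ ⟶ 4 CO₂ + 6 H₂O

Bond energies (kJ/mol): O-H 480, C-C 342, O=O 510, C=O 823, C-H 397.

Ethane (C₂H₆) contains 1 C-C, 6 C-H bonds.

ΔH ≈ −3326 kJ

Bonds broken (reactants):
  C-C: 2 × 342 = 684
  C-H: 12 × 397 = 4764
  O=O: 7 × 510 = 3570
  Σ(broken) = 9018 kJ
Bonds formed (products):
  C=O: 8 × 823 = 6584
  O-H: 12 × 480 = 5760
  Σ(formed) = 12344 kJ
ΔH = Σ(broken) − Σ(formed) = 9018 − 12344 = −3326 kJ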